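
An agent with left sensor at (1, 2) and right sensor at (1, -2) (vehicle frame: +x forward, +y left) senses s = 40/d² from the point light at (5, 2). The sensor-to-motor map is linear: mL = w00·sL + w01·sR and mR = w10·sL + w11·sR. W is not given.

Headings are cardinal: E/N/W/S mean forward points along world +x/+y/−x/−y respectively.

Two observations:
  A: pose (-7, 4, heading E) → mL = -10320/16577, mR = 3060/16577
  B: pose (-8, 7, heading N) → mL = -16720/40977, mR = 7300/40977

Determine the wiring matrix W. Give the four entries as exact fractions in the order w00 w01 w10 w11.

-1 -1 -1/2 1

obs A: pose=(-7,4,E) → sL=40/137, sR=40/121, mL=-10320/16577, mR=3060/16577
obs B: pose=(-8,7,N) → sL=40/261, sR=40/157, mL=-16720/40977, mR=7300/40977
sensor matrix S = [[40/137, 40/121], [40/261, 40/157]]; det S = 16115200/679275729
solve [mL_A; mL_B] = S·[w00; w01] and [mR_A; mR_B] = S·[w10; w11]:
  w00 = -1, w01 = -1, w10 = -1/2, w11 = 1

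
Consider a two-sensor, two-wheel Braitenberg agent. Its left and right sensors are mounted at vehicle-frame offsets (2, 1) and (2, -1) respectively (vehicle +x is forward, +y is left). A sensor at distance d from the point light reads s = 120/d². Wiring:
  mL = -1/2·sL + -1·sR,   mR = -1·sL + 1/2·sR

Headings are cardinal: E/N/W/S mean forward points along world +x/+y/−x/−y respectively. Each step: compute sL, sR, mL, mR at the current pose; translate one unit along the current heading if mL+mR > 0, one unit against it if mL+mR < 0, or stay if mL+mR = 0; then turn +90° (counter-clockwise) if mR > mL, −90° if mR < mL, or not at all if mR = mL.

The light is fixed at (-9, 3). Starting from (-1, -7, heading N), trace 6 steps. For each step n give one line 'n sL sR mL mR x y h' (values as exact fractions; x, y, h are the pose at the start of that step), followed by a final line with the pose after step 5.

n=0: pose=(-1,-7,N); sL=120/113, sR=24/29; mL=-4452/3277, mR=-2124/3277; mL+mR=-6576/3277 → advance -1; mR−mL=2328/3277 → turn +1·90°
n=1: pose=(-1,-8,W); sL=2/3, sR=15/17; mL=-62/51, mR=-23/102; mL+mR=-49/34 → advance -1; mR−mL=101/102 → turn +1·90°
n=2: pose=(0,-8,S); sL=120/269, sR=120/233; mL=-46260/62677, mR=-11820/62677; mL+mR=-58080/62677 → advance -1; mR−mL=34440/62677 → turn +1·90°
n=3: pose=(0,-7,E); sL=60/101, sR=60/121; mL=-9690/12221, mR=-4230/12221; mL+mR=-13920/12221 → advance -1; mR−mL=5460/12221 → turn +1·90°
n=4: pose=(-1,-7,N); sL=120/113, sR=24/29; mL=-4452/3277, mR=-2124/3277; mL+mR=-6576/3277 → advance -1; mR−mL=2328/3277 → turn +1·90°
n=5: pose=(-1,-8,W); sL=2/3, sR=15/17; mL=-62/51, mR=-23/102; mL+mR=-49/34 → advance -1; mR−mL=101/102 → turn +1·90°

0 120/113 24/29 -4452/3277 -2124/3277 -1 -7 N
1 2/3 15/17 -62/51 -23/102 -1 -8 W
2 120/269 120/233 -46260/62677 -11820/62677 0 -8 S
3 60/101 60/121 -9690/12221 -4230/12221 0 -7 E
4 120/113 24/29 -4452/3277 -2124/3277 -1 -7 N
5 2/3 15/17 -62/51 -23/102 -1 -8 W
final 0 -8 S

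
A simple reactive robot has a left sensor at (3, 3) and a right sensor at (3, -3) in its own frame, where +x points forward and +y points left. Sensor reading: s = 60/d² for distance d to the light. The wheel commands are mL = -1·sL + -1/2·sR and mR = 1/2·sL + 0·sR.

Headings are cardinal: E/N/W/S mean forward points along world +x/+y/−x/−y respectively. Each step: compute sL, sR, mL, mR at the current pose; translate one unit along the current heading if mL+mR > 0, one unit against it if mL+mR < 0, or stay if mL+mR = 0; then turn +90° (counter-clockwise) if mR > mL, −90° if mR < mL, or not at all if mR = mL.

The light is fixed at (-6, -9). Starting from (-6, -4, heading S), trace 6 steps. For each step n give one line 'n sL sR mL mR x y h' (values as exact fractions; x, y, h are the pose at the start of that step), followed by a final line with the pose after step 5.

n=0: pose=(-6,-4,S); sL=60/13, sR=60/13; mL=-90/13, mR=30/13; mL+mR=-60/13 → advance -1; mR−mL=120/13 → turn +1·90°
n=1: pose=(-6,-3,E); sL=2/3, sR=10/3; mL=-7/3, mR=1/3; mL+mR=-2 → advance -1; mR−mL=8/3 → turn +1·90°
n=2: pose=(-7,-3,N); sL=60/97, sR=12/17; mL=-1602/1649, mR=30/97; mL+mR=-1092/1649 → advance -1; mR−mL=2112/1649 → turn +1·90°
n=3: pose=(-7,-4,W); sL=3, sR=3/4; mL=-27/8, mR=3/2; mL+mR=-15/8 → advance -1; mR−mL=39/8 → turn +1·90°
n=4: pose=(-6,-4,S); sL=60/13, sR=60/13; mL=-90/13, mR=30/13; mL+mR=-60/13 → advance -1; mR−mL=120/13 → turn +1·90°
n=5: pose=(-6,-3,E); sL=2/3, sR=10/3; mL=-7/3, mR=1/3; mL+mR=-2 → advance -1; mR−mL=8/3 → turn +1·90°

0 60/13 60/13 -90/13 30/13 -6 -4 S
1 2/3 10/3 -7/3 1/3 -6 -3 E
2 60/97 12/17 -1602/1649 30/97 -7 -3 N
3 3 3/4 -27/8 3/2 -7 -4 W
4 60/13 60/13 -90/13 30/13 -6 -4 S
5 2/3 10/3 -7/3 1/3 -6 -3 E
final -7 -3 N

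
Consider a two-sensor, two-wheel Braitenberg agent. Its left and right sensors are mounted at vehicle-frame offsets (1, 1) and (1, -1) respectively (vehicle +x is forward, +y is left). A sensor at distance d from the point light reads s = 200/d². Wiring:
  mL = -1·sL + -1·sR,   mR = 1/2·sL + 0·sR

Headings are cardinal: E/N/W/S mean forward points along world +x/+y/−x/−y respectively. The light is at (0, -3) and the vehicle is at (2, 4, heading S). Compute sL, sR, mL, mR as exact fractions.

left sensor world pos  = (3, 3); dL² = 45
right sensor world pos = (1, 3); dR² = 37
sL = 200/45 = 40/9
sR = 200/37 = 200/37
mL = -1·sL + -1·sR = -3280/333
mR = 1/2·sL + 0·sR = 20/9

40/9 200/37 -3280/333 20/9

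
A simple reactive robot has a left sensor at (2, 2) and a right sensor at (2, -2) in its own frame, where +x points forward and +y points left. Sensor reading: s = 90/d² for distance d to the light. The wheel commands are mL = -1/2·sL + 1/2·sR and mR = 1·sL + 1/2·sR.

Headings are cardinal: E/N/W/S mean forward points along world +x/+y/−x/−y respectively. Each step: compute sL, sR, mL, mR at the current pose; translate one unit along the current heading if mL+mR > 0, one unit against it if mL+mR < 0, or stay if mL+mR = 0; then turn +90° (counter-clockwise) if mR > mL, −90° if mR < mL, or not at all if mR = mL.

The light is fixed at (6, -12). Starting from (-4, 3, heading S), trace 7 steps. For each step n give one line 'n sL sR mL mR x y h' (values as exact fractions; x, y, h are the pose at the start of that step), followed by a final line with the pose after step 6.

n=0: pose=(-4,3,S); sL=90/233, sR=90/313; mL=-3600/72929, mR=38655/72929; mL+mR=35055/72929 → advance +1; mR−mL=135/233 → turn +1·90°
n=1: pose=(-4,2,E); sL=9/32, sR=45/104; mL=63/832, mR=207/416; mL+mR=477/832 → advance +1; mR−mL=27/64 → turn +1·90°
n=2: pose=(-3,2,N); sL=90/377, sR=18/61; mL=648/22997, mR=8883/22997; mL+mR=9531/22997 → advance +1; mR−mL=135/377 → turn +1·90°
n=3: pose=(-3,3,W); sL=9/29, sR=9/41; mL=-54/1189, mR=999/2378; mL+mR=891/2378 → advance +1; mR−mL=27/58 → turn +1·90°
n=4: pose=(-4,3,S); sL=90/233, sR=90/313; mL=-3600/72929, mR=38655/72929; mL+mR=35055/72929 → advance +1; mR−mL=135/233 → turn +1·90°
n=5: pose=(-4,2,E); sL=9/32, sR=45/104; mL=63/832, mR=207/416; mL+mR=477/832 → advance +1; mR−mL=27/64 → turn +1·90°
n=6: pose=(-3,2,N); sL=90/377, sR=18/61; mL=648/22997, mR=8883/22997; mL+mR=9531/22997 → advance +1; mR−mL=135/377 → turn +1·90°

0 90/233 90/313 -3600/72929 38655/72929 -4 3 S
1 9/32 45/104 63/832 207/416 -4 2 E
2 90/377 18/61 648/22997 8883/22997 -3 2 N
3 9/29 9/41 -54/1189 999/2378 -3 3 W
4 90/233 90/313 -3600/72929 38655/72929 -4 3 S
5 9/32 45/104 63/832 207/416 -4 2 E
6 90/377 18/61 648/22997 8883/22997 -3 2 N
final -3 3 W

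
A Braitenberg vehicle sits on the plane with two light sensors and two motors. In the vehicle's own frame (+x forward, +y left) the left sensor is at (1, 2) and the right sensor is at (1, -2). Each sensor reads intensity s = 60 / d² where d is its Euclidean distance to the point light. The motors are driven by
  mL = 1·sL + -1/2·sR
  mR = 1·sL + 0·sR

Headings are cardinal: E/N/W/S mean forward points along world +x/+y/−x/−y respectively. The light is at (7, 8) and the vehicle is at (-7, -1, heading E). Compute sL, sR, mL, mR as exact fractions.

30/109 6/29 543/3161 30/109

left sensor world pos  = (-6, 1); dL² = 218
right sensor world pos = (-6, -3); dR² = 290
sL = 60/218 = 30/109
sR = 60/290 = 6/29
mL = 1·sL + -1/2·sR = 543/3161
mR = 1·sL + 0·sR = 30/109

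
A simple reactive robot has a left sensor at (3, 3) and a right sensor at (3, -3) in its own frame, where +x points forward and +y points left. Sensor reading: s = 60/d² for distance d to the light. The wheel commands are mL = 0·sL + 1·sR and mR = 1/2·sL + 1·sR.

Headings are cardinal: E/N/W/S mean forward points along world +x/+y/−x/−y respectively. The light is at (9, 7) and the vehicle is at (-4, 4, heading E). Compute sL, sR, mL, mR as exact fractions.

left sensor world pos  = (-1, 7); dL² = 100
right sensor world pos = (-1, 1); dR² = 136
sL = 60/100 = 3/5
sR = 60/136 = 15/34
mL = 0·sL + 1·sR = 15/34
mR = 1/2·sL + 1·sR = 63/85

3/5 15/34 15/34 63/85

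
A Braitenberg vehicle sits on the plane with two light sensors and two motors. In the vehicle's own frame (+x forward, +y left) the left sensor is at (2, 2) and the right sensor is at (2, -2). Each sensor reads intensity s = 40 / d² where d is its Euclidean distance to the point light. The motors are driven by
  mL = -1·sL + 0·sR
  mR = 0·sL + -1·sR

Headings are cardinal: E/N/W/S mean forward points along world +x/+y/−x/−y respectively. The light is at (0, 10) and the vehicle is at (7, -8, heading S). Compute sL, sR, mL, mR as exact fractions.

40/481 8/85 -40/481 -8/85

left sensor world pos  = (9, -10); dL² = 481
right sensor world pos = (5, -10); dR² = 425
sL = 40/481 = 40/481
sR = 40/425 = 8/85
mL = -1·sL + 0·sR = -40/481
mR = 0·sL + -1·sR = -8/85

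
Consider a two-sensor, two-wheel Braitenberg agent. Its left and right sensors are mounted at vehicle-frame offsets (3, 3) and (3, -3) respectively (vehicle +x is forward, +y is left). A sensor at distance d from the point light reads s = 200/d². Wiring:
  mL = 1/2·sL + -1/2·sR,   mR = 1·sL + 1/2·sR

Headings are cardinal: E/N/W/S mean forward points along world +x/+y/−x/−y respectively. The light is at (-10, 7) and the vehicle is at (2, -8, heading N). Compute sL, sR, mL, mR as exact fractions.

8/9 200/369 64/369 428/369

left sensor world pos  = (-1, -5); dL² = 225
right sensor world pos = (5, -5); dR² = 369
sL = 200/225 = 8/9
sR = 200/369 = 200/369
mL = 1/2·sL + -1/2·sR = 64/369
mR = 1·sL + 1/2·sR = 428/369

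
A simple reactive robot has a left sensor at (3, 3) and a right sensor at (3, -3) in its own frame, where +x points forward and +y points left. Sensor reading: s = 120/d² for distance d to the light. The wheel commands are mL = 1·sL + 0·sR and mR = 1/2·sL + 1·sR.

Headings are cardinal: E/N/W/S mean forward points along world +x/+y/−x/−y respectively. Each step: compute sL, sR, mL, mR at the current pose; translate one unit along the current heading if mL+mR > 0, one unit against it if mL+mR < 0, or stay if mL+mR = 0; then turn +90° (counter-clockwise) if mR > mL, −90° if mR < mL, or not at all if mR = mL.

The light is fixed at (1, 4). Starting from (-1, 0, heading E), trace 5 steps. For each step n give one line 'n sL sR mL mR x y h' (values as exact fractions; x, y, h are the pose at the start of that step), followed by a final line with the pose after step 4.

0 60 12/5 60 162/5 -1 0 E
1 120/53 24/13 120/53 2052/689 0 0 S
2 15 30/17 15 315/34 0 -1 E
3 120/73 120/73 120/73 180/73 1 -1 S
4 20/3 4/3 20/3 14/3 1 -2 E
final 2 -2 S

n=0: pose=(-1,0,E); sL=60, sR=12/5; mL=60, mR=162/5; mL+mR=462/5 → advance +1; mR−mL=-138/5 → turn -1·90°
n=1: pose=(0,0,S); sL=120/53, sR=24/13; mL=120/53, mR=2052/689; mL+mR=3612/689 → advance +1; mR−mL=492/689 → turn +1·90°
n=2: pose=(0,-1,E); sL=15, sR=30/17; mL=15, mR=315/34; mL+mR=825/34 → advance +1; mR−mL=-195/34 → turn -1·90°
n=3: pose=(1,-1,S); sL=120/73, sR=120/73; mL=120/73, mR=180/73; mL+mR=300/73 → advance +1; mR−mL=60/73 → turn +1·90°
n=4: pose=(1,-2,E); sL=20/3, sR=4/3; mL=20/3, mR=14/3; mL+mR=34/3 → advance +1; mR−mL=-2 → turn -1·90°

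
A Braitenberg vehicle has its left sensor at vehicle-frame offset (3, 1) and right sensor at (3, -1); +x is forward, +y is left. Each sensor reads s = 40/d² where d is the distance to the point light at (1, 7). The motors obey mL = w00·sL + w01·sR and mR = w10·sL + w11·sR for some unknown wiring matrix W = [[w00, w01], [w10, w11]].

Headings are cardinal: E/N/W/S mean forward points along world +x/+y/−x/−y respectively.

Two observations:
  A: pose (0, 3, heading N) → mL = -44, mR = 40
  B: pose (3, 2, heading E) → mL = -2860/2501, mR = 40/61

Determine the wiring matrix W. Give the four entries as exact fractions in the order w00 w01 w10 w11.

obs A: pose=(0,3,N) → sL=8, sR=40, mL=-44, mR=40
obs B: pose=(3,2,E) → sL=40/41, sR=40/61, mL=-2860/2501, mR=40/61
sensor matrix S = [[8, 40], [40/41, 40/61]]; det S = -84480/2501
solve [mL_A; mL_B] = S·[w00; w01] and [mR_A; mR_B] = S·[w10; w11]:
  w00 = -1/2, w01 = -1, w10 = 0, w11 = 1

-1/2 -1 0 1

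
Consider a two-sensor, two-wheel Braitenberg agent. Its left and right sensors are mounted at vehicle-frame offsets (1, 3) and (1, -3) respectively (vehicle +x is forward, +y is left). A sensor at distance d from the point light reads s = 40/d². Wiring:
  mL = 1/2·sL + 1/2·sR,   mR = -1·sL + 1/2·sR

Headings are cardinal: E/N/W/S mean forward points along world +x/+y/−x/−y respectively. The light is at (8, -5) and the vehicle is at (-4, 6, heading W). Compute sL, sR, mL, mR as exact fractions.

40/233 8/73 2392/17009 -1988/17009

left sensor world pos  = (-5, 3); dL² = 233
right sensor world pos = (-5, 9); dR² = 365
sL = 40/233 = 40/233
sR = 40/365 = 8/73
mL = 1/2·sL + 1/2·sR = 2392/17009
mR = -1·sL + 1/2·sR = -1988/17009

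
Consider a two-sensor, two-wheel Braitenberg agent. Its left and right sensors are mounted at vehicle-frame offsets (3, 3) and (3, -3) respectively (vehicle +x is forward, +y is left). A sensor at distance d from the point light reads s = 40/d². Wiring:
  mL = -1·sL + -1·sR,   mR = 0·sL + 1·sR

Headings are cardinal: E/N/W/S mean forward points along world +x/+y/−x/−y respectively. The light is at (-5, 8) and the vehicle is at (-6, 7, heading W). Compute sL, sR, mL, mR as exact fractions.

left sensor world pos  = (-9, 4); dL² = 32
right sensor world pos = (-9, 10); dR² = 20
sL = 40/32 = 5/4
sR = 40/20 = 2
mL = -1·sL + -1·sR = -13/4
mR = 0·sL + 1·sR = 2

5/4 2 -13/4 2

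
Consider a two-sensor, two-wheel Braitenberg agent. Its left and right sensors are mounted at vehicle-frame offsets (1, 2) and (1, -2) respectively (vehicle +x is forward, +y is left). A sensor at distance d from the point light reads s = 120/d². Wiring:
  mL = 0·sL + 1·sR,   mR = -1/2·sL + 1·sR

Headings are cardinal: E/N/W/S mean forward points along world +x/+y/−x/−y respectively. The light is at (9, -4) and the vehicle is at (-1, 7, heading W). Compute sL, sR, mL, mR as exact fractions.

left sensor world pos  = (-2, 5); dL² = 202
right sensor world pos = (-2, 9); dR² = 290
sL = 120/202 = 60/101
sR = 120/290 = 12/29
mL = 0·sL + 1·sR = 12/29
mR = -1/2·sL + 1·sR = 342/2929

60/101 12/29 12/29 342/2929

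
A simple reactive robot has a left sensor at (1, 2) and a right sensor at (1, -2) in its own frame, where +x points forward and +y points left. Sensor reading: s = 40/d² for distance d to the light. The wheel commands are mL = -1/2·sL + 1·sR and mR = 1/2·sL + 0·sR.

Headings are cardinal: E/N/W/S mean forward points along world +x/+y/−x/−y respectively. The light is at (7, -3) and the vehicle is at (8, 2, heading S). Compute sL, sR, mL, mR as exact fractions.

left sensor world pos  = (10, 1); dL² = 25
right sensor world pos = (6, 1); dR² = 17
sL = 40/25 = 8/5
sR = 40/17 = 40/17
mL = -1/2·sL + 1·sR = 132/85
mR = 1/2·sL + 0·sR = 4/5

8/5 40/17 132/85 4/5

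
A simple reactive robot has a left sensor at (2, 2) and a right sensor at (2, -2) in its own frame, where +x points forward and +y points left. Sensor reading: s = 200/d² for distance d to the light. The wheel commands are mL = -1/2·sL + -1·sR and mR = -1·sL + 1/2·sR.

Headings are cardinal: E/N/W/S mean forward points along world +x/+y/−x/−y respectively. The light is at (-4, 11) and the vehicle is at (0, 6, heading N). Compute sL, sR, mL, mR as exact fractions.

200/13 40/9 -1420/117 -1540/117

left sensor world pos  = (-2, 8); dL² = 13
right sensor world pos = (2, 8); dR² = 45
sL = 200/13 = 200/13
sR = 200/45 = 40/9
mL = -1/2·sL + -1·sR = -1420/117
mR = -1·sL + 1/2·sR = -1540/117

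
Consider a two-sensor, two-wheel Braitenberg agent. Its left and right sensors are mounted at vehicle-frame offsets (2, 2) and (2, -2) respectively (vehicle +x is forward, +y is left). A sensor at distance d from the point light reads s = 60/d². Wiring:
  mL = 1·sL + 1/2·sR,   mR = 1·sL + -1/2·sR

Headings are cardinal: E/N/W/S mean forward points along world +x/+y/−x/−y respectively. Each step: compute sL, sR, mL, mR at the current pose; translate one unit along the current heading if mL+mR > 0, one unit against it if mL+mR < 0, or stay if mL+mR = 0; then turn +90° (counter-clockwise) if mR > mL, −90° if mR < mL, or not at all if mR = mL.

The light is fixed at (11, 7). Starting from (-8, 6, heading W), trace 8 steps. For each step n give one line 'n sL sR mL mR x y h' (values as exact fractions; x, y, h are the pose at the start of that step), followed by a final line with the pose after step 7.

0 2/15 30/221 667/3315 217/3315 -8 6 W
1 12/97 12/65 1362/6305 198/6305 -9 6 N
2 15/82 15/82 45/164 15/164 -9 7 E
3 60/293 12/89 7098/26077 3582/26077 -8 7 S
4 2/15 30/221 667/3315 217/3315 -8 6 W
5 12/97 12/65 1362/6305 198/6305 -9 6 N
6 15/82 15/82 45/164 15/164 -9 7 E
7 60/293 12/89 7098/26077 3582/26077 -8 7 S
final -8 6 W

n=0: pose=(-8,6,W); sL=2/15, sR=30/221; mL=667/3315, mR=217/3315; mL+mR=4/15 → advance +1; mR−mL=-30/221 → turn -1·90°
n=1: pose=(-9,6,N); sL=12/97, sR=12/65; mL=1362/6305, mR=198/6305; mL+mR=24/97 → advance +1; mR−mL=-12/65 → turn -1·90°
n=2: pose=(-9,7,E); sL=15/82, sR=15/82; mL=45/164, mR=15/164; mL+mR=15/41 → advance +1; mR−mL=-15/82 → turn -1·90°
n=3: pose=(-8,7,S); sL=60/293, sR=12/89; mL=7098/26077, mR=3582/26077; mL+mR=120/293 → advance +1; mR−mL=-12/89 → turn -1·90°
n=4: pose=(-8,6,W); sL=2/15, sR=30/221; mL=667/3315, mR=217/3315; mL+mR=4/15 → advance +1; mR−mL=-30/221 → turn -1·90°
n=5: pose=(-9,6,N); sL=12/97, sR=12/65; mL=1362/6305, mR=198/6305; mL+mR=24/97 → advance +1; mR−mL=-12/65 → turn -1·90°
n=6: pose=(-9,7,E); sL=15/82, sR=15/82; mL=45/164, mR=15/164; mL+mR=15/41 → advance +1; mR−mL=-15/82 → turn -1·90°
n=7: pose=(-8,7,S); sL=60/293, sR=12/89; mL=7098/26077, mR=3582/26077; mL+mR=120/293 → advance +1; mR−mL=-12/89 → turn -1·90°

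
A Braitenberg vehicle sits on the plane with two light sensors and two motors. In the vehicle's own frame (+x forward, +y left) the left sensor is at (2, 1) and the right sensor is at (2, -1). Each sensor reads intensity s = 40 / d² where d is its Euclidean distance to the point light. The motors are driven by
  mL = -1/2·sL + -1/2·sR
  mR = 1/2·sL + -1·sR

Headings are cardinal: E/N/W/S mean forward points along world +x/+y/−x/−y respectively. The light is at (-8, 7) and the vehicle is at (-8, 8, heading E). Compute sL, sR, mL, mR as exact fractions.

5 10 -15/2 -15/2

left sensor world pos  = (-6, 9); dL² = 8
right sensor world pos = (-6, 7); dR² = 4
sL = 40/8 = 5
sR = 40/4 = 10
mL = -1/2·sL + -1/2·sR = -15/2
mR = 1/2·sL + -1·sR = -15/2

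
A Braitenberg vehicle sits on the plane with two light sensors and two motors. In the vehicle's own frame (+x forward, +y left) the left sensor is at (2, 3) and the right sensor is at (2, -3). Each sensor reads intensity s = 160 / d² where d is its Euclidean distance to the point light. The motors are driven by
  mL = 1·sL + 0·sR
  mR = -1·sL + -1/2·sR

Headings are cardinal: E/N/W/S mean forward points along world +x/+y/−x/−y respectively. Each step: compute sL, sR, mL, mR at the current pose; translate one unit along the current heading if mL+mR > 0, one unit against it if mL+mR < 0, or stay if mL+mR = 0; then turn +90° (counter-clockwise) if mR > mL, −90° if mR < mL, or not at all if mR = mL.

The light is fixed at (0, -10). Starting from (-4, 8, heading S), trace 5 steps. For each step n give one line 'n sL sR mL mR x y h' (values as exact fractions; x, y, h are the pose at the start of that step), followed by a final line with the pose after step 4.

0 160/257 32/61 160/257 -13872/15677 -4 8 S
1 40/73 4/13 40/73 -666/949 -4 9 W
2 160/477 160/441 160/477 -12080/23373 -3 9 N
3 80/221 80/113 80/221 -17880/24973 -3 8 E
4 160/257 32/61 160/257 -13872/15677 -4 8 S
final -4 9 W

n=0: pose=(-4,8,S); sL=160/257, sR=32/61; mL=160/257, mR=-13872/15677; mL+mR=-16/61 → advance -1; mR−mL=-23632/15677 → turn -1·90°
n=1: pose=(-4,9,W); sL=40/73, sR=4/13; mL=40/73, mR=-666/949; mL+mR=-2/13 → advance -1; mR−mL=-1186/949 → turn -1·90°
n=2: pose=(-3,9,N); sL=160/477, sR=160/441; mL=160/477, mR=-12080/23373; mL+mR=-80/441 → advance -1; mR−mL=-6640/7791 → turn -1·90°
n=3: pose=(-3,8,E); sL=80/221, sR=80/113; mL=80/221, mR=-17880/24973; mL+mR=-40/113 → advance -1; mR−mL=-26920/24973 → turn -1·90°
n=4: pose=(-4,8,S); sL=160/257, sR=32/61; mL=160/257, mR=-13872/15677; mL+mR=-16/61 → advance -1; mR−mL=-23632/15677 → turn -1·90°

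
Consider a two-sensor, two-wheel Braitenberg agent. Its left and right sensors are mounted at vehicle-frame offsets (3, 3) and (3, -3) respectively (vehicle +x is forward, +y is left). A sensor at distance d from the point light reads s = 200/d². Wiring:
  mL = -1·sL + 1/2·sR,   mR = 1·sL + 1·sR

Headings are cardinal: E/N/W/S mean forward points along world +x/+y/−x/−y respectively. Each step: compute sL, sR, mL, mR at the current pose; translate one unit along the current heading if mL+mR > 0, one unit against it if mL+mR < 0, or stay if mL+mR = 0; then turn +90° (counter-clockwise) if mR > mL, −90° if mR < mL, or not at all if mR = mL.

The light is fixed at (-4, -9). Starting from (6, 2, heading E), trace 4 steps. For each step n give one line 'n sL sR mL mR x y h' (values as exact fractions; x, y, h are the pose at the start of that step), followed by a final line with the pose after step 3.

0 40/73 200/233 -2020/17009 23920/17009 6 2 E
1 10/13 25/49 -655/1274 815/637 7 2 N
2 40/29 200/289 -8660/8381 17360/8381 7 3 W
3 4/5 20/13 -2/65 152/65 6 3 S
final 6 2 E

n=0: pose=(6,2,E); sL=40/73, sR=200/233; mL=-2020/17009, mR=23920/17009; mL+mR=300/233 → advance +1; mR−mL=25940/17009 → turn +1·90°
n=1: pose=(7,2,N); sL=10/13, sR=25/49; mL=-655/1274, mR=815/637; mL+mR=75/98 → advance +1; mR−mL=2285/1274 → turn +1·90°
n=2: pose=(7,3,W); sL=40/29, sR=200/289; mL=-8660/8381, mR=17360/8381; mL+mR=300/289 → advance +1; mR−mL=26020/8381 → turn +1·90°
n=3: pose=(6,3,S); sL=4/5, sR=20/13; mL=-2/65, mR=152/65; mL+mR=30/13 → advance +1; mR−mL=154/65 → turn +1·90°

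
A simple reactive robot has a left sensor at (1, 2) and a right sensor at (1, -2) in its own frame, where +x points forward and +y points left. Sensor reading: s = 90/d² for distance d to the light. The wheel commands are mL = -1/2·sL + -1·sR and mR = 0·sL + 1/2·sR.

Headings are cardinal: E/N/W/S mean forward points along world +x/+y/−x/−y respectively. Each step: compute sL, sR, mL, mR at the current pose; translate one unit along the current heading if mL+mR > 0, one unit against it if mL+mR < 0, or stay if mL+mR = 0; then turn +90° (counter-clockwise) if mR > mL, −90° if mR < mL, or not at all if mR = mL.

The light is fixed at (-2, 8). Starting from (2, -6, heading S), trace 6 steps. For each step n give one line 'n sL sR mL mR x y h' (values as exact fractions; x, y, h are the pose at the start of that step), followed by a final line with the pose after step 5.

0 10/29 90/229 -3755/6641 45/229 2 -6 S
1 45/73 9/25 -2439/3650 9/50 2 -5 E
2 18/29 90/169 -4131/4901 45/169 1 -5 N
3 9/26 45/74 -1503/1924 45/148 1 -6 W
4 10/29 90/229 -3755/6641 45/229 2 -6 S
5 45/73 9/25 -2439/3650 9/50 2 -5 E
final 1 -5 N

n=0: pose=(2,-6,S); sL=10/29, sR=90/229; mL=-3755/6641, mR=45/229; mL+mR=-2450/6641 → advance -1; mR−mL=5060/6641 → turn +1·90°
n=1: pose=(2,-5,E); sL=45/73, sR=9/25; mL=-2439/3650, mR=9/50; mL+mR=-891/1825 → advance -1; mR−mL=1548/1825 → turn +1·90°
n=2: pose=(1,-5,N); sL=18/29, sR=90/169; mL=-4131/4901, mR=45/169; mL+mR=-2826/4901 → advance -1; mR−mL=5436/4901 → turn +1·90°
n=3: pose=(1,-6,W); sL=9/26, sR=45/74; mL=-1503/1924, mR=45/148; mL+mR=-459/962 → advance -1; mR−mL=522/481 → turn +1·90°
n=4: pose=(2,-6,S); sL=10/29, sR=90/229; mL=-3755/6641, mR=45/229; mL+mR=-2450/6641 → advance -1; mR−mL=5060/6641 → turn +1·90°
n=5: pose=(2,-5,E); sL=45/73, sR=9/25; mL=-2439/3650, mR=9/50; mL+mR=-891/1825 → advance -1; mR−mL=1548/1825 → turn +1·90°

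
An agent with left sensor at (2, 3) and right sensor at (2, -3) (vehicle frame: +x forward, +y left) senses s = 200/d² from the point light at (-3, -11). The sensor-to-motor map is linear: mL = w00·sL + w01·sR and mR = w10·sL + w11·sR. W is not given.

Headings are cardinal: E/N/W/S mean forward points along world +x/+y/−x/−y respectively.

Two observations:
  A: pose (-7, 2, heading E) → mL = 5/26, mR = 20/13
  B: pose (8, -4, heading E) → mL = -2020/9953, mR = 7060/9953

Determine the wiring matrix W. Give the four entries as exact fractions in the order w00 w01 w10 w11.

-1 1/2 -1/2 1

obs A: pose=(-7,2,E) → sL=10/13, sR=25/13, mL=5/26, mR=20/13
obs B: pose=(8,-4,E) → sL=200/269, sR=40/37, mL=-2020/9953, mR=7060/9953
sensor matrix S = [[10/13, 25/13], [200/269, 40/37]]; det S = -77400/129389
solve [mL_A; mL_B] = S·[w00; w01] and [mR_A; mR_B] = S·[w10; w11]:
  w00 = -1, w01 = 1/2, w10 = -1/2, w11 = 1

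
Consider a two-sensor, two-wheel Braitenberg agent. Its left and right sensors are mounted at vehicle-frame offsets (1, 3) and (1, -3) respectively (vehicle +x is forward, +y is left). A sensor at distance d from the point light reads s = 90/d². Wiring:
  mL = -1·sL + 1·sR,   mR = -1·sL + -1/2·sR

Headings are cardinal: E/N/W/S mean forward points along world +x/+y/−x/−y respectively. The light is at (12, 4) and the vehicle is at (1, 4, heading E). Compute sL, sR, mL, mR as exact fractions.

90/109 90/109 0 -135/109

left sensor world pos  = (2, 7); dL² = 109
right sensor world pos = (2, 1); dR² = 109
sL = 90/109 = 90/109
sR = 90/109 = 90/109
mL = -1·sL + 1·sR = 0
mR = -1·sL + -1/2·sR = -135/109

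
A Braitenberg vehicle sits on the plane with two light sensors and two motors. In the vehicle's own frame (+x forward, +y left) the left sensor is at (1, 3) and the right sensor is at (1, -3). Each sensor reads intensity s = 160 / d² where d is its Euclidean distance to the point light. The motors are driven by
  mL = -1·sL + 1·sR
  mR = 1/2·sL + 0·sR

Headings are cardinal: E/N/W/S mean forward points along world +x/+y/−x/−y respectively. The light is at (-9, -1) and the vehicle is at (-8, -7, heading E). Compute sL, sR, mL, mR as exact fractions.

160/13 32/17 -2304/221 80/13

left sensor world pos  = (-7, -4); dL² = 13
right sensor world pos = (-7, -10); dR² = 85
sL = 160/13 = 160/13
sR = 160/85 = 32/17
mL = -1·sL + 1·sR = -2304/221
mR = 1/2·sL + 0·sR = 80/13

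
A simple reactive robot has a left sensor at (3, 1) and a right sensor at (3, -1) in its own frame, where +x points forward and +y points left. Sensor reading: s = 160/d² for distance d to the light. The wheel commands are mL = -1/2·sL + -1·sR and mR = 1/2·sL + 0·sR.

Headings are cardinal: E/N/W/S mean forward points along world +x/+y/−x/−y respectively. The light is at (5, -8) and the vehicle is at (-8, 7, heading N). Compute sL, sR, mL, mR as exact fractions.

4/13 40/117 -58/117 2/13

left sensor world pos  = (-9, 10); dL² = 520
right sensor world pos = (-7, 10); dR² = 468
sL = 160/520 = 4/13
sR = 160/468 = 40/117
mL = -1/2·sL + -1·sR = -58/117
mR = 1/2·sL + 0·sR = 2/13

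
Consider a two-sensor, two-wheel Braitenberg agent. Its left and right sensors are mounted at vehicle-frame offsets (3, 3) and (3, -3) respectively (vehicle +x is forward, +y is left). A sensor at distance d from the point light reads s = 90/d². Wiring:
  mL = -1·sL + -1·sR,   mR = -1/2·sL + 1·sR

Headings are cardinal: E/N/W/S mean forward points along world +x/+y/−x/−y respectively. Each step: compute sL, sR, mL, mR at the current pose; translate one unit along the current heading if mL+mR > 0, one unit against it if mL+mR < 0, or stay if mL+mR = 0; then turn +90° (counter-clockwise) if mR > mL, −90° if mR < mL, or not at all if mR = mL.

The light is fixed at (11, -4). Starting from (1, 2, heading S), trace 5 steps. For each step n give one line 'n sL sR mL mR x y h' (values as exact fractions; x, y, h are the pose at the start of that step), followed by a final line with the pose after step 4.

n=0: pose=(1,2,S); sL=45/29, sR=45/89; mL=-5310/2581, mR=-1395/5162; mL+mR=-135/58 → advance -1; mR−mL=9225/5162 → turn +1·90°
n=1: pose=(1,3,E); sL=90/149, sR=18/13; mL=-3852/1937, mR=2097/1937; mL+mR=-135/149 → advance -1; mR−mL=5949/1937 → turn +1·90°
n=2: pose=(0,3,N); sL=45/148, sR=45/82; mL=-5175/6068, mR=4815/12136; mL+mR=-135/296 → advance -1; mR−mL=15165/12136 → turn +1·90°
n=3: pose=(0,2,W); sL=18/41, sR=90/277; mL=-8676/11357, mR=1197/11357; mL+mR=-27/41 → advance -1; mR−mL=9873/11357 → turn +1·90°
n=4: pose=(1,2,S); sL=45/29, sR=45/89; mL=-5310/2581, mR=-1395/5162; mL+mR=-135/58 → advance -1; mR−mL=9225/5162 → turn +1·90°

0 45/29 45/89 -5310/2581 -1395/5162 1 2 S
1 90/149 18/13 -3852/1937 2097/1937 1 3 E
2 45/148 45/82 -5175/6068 4815/12136 0 3 N
3 18/41 90/277 -8676/11357 1197/11357 0 2 W
4 45/29 45/89 -5310/2581 -1395/5162 1 2 S
final 1 3 E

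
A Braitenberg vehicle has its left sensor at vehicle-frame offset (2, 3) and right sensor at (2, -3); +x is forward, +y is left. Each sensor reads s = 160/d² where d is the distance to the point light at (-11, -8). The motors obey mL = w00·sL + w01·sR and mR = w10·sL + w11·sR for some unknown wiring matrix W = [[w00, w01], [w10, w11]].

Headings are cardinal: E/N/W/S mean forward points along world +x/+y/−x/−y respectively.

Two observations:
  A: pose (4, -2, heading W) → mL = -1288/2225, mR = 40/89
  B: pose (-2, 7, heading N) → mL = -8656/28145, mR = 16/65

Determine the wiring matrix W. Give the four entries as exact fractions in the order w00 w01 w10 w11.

-1 1/2 1/2 0

obs A: pose=(4,-2,W) → sL=80/89, sR=16/25, mL=-1288/2225, mR=40/89
obs B: pose=(-2,7,N) → sL=32/65, sR=160/433, mL=-8656/28145, mR=16/65
sensor matrix S = [[80/89, 16/25], [32/65, 160/433]]; det S = 1069056/62622625
solve [mL_A; mL_B] = S·[w00; w01] and [mR_A; mR_B] = S·[w10; w11]:
  w00 = -1, w01 = 1/2, w10 = 1/2, w11 = 0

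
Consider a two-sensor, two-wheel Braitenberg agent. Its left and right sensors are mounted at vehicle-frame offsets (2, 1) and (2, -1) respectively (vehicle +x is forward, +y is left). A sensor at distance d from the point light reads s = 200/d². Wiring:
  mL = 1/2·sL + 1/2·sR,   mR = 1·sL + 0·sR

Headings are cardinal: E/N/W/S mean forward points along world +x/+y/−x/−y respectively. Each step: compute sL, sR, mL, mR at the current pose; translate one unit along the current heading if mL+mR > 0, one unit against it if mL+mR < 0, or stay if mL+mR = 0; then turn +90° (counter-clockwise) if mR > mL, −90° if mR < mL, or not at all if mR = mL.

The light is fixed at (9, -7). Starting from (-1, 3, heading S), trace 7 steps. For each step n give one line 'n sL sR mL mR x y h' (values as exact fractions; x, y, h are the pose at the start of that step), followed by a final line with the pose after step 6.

0 40/29 40/37 1320/1073 40/29 -1 3 S
1 50/41 25/16 1825/1312 50/41 -1 2 E
2 200/113 200/149 26200/16837 200/113 0 2 S
3 20/13 100/49 1140/637 20/13 0 1 E
4 40/17 200/117 4040/1989 40/17 1 1 S
5 2 25/9 43/18 2 1 0 E
6 200/61 200/89 15000/5429 200/61 2 0 S
final 2 -1 E

n=0: pose=(-1,3,S); sL=40/29, sR=40/37; mL=1320/1073, mR=40/29; mL+mR=2800/1073 → advance +1; mR−mL=160/1073 → turn +1·90°
n=1: pose=(-1,2,E); sL=50/41, sR=25/16; mL=1825/1312, mR=50/41; mL+mR=3425/1312 → advance +1; mR−mL=-225/1312 → turn -1·90°
n=2: pose=(0,2,S); sL=200/113, sR=200/149; mL=26200/16837, mR=200/113; mL+mR=56000/16837 → advance +1; mR−mL=3600/16837 → turn +1·90°
n=3: pose=(0,1,E); sL=20/13, sR=100/49; mL=1140/637, mR=20/13; mL+mR=2120/637 → advance +1; mR−mL=-160/637 → turn -1·90°
n=4: pose=(1,1,S); sL=40/17, sR=200/117; mL=4040/1989, mR=40/17; mL+mR=8720/1989 → advance +1; mR−mL=640/1989 → turn +1·90°
n=5: pose=(1,0,E); sL=2, sR=25/9; mL=43/18, mR=2; mL+mR=79/18 → advance +1; mR−mL=-7/18 → turn -1·90°
n=6: pose=(2,0,S); sL=200/61, sR=200/89; mL=15000/5429, mR=200/61; mL+mR=32800/5429 → advance +1; mR−mL=2800/5429 → turn +1·90°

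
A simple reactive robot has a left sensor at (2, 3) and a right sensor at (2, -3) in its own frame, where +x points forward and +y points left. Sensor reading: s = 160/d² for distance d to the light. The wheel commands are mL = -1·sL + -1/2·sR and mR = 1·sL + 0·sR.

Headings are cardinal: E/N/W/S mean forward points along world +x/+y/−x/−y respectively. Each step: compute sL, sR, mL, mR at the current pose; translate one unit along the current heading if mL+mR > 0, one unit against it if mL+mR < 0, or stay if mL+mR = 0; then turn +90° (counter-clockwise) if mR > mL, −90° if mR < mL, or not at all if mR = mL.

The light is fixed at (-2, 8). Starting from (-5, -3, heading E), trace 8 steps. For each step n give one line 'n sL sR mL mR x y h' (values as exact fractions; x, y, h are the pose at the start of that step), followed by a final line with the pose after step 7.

0 32/13 160/197 -7344/2561 32/13 -5 -3 E
1 16/13 80/41 -1176/533 16/13 -6 -3 N
2 160/261 160/117 -4400/3393 160/261 -6 -4 W
3 40/49 20/29 -1650/1421 40/49 -5 -4 S
4 32/13 160/197 -7344/2561 32/13 -5 -3 E
5 16/13 80/41 -1176/533 16/13 -6 -3 N
6 160/261 160/117 -4400/3393 160/261 -6 -4 W
7 40/49 20/29 -1650/1421 40/49 -5 -4 S
final -5 -3 E

n=0: pose=(-5,-3,E); sL=32/13, sR=160/197; mL=-7344/2561, mR=32/13; mL+mR=-80/197 → advance -1; mR−mL=13648/2561 → turn +1·90°
n=1: pose=(-6,-3,N); sL=16/13, sR=80/41; mL=-1176/533, mR=16/13; mL+mR=-40/41 → advance -1; mR−mL=1832/533 → turn +1·90°
n=2: pose=(-6,-4,W); sL=160/261, sR=160/117; mL=-4400/3393, mR=160/261; mL+mR=-80/117 → advance -1; mR−mL=720/377 → turn +1·90°
n=3: pose=(-5,-4,S); sL=40/49, sR=20/29; mL=-1650/1421, mR=40/49; mL+mR=-10/29 → advance -1; mR−mL=2810/1421 → turn +1·90°
n=4: pose=(-5,-3,E); sL=32/13, sR=160/197; mL=-7344/2561, mR=32/13; mL+mR=-80/197 → advance -1; mR−mL=13648/2561 → turn +1·90°
n=5: pose=(-6,-3,N); sL=16/13, sR=80/41; mL=-1176/533, mR=16/13; mL+mR=-40/41 → advance -1; mR−mL=1832/533 → turn +1·90°
n=6: pose=(-6,-4,W); sL=160/261, sR=160/117; mL=-4400/3393, mR=160/261; mL+mR=-80/117 → advance -1; mR−mL=720/377 → turn +1·90°
n=7: pose=(-5,-4,S); sL=40/49, sR=20/29; mL=-1650/1421, mR=40/49; mL+mR=-10/29 → advance -1; mR−mL=2810/1421 → turn +1·90°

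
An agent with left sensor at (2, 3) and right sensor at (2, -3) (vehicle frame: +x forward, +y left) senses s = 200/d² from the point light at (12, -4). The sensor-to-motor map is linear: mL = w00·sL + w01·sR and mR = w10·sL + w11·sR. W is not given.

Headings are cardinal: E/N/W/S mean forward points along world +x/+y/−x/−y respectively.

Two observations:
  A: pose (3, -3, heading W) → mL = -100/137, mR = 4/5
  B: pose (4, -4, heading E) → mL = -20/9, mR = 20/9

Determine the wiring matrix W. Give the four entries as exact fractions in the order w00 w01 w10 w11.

0 -1/2 1/2 0

obs A: pose=(3,-3,W) → sL=8/5, sR=200/137, mL=-100/137, mR=4/5
obs B: pose=(4,-4,E) → sL=40/9, sR=40/9, mL=-20/9, mR=20/9
sensor matrix S = [[8/5, 200/137], [40/9, 40/9]]; det S = 256/411
solve [mL_A; mL_B] = S·[w00; w01] and [mR_A; mR_B] = S·[w10; w11]:
  w00 = 0, w01 = -1/2, w10 = 1/2, w11 = 0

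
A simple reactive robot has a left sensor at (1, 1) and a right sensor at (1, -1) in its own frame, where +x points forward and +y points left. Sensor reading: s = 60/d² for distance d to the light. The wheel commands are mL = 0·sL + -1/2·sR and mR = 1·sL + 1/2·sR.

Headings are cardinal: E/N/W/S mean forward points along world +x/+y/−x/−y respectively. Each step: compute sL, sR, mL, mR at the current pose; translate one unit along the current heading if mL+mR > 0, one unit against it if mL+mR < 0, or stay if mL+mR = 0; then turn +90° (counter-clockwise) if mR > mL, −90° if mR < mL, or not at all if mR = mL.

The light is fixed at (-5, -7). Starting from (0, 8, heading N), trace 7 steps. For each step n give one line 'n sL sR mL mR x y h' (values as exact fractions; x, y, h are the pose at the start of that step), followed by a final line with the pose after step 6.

n=0: pose=(0,8,N); sL=15/68, sR=15/73; mL=-15/146, mR=1605/4964; mL+mR=15/68 → advance +1; mR−mL=2115/4964 → turn +1·90°
n=1: pose=(0,9,W); sL=60/241, sR=12/61; mL=-6/61, mR=5106/14701; mL+mR=60/241 → advance +1; mR−mL=6552/14701 → turn +1·90°
n=2: pose=(-1,9,S); sL=6/25, sR=10/39; mL=-5/39, mR=359/975; mL+mR=6/25 → advance +1; mR−mL=484/975 → turn +1·90°
n=3: pose=(-1,8,E); sL=60/281, sR=60/221; mL=-30/221, mR=21690/62101; mL+mR=60/281 → advance +1; mR−mL=30120/62101 → turn +1·90°
n=4: pose=(0,8,N); sL=15/68, sR=15/73; mL=-15/146, mR=1605/4964; mL+mR=15/68 → advance +1; mR−mL=2115/4964 → turn +1·90°
n=5: pose=(0,9,W); sL=60/241, sR=12/61; mL=-6/61, mR=5106/14701; mL+mR=60/241 → advance +1; mR−mL=6552/14701 → turn +1·90°
n=6: pose=(-1,9,S); sL=6/25, sR=10/39; mL=-5/39, mR=359/975; mL+mR=6/25 → advance +1; mR−mL=484/975 → turn +1·90°

0 15/68 15/73 -15/146 1605/4964 0 8 N
1 60/241 12/61 -6/61 5106/14701 0 9 W
2 6/25 10/39 -5/39 359/975 -1 9 S
3 60/281 60/221 -30/221 21690/62101 -1 8 E
4 15/68 15/73 -15/146 1605/4964 0 8 N
5 60/241 12/61 -6/61 5106/14701 0 9 W
6 6/25 10/39 -5/39 359/975 -1 9 S
final -1 8 E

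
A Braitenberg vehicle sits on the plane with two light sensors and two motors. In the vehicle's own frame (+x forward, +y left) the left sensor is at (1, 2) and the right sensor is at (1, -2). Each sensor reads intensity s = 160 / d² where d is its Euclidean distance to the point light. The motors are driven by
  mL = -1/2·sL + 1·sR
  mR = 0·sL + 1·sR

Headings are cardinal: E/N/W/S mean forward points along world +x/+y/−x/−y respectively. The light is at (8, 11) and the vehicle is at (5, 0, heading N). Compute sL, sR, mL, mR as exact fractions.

32/25 160/101 2384/2525 160/101

left sensor world pos  = (3, 1); dL² = 125
right sensor world pos = (7, 1); dR² = 101
sL = 160/125 = 32/25
sR = 160/101 = 160/101
mL = -1/2·sL + 1·sR = 2384/2525
mR = 0·sL + 1·sR = 160/101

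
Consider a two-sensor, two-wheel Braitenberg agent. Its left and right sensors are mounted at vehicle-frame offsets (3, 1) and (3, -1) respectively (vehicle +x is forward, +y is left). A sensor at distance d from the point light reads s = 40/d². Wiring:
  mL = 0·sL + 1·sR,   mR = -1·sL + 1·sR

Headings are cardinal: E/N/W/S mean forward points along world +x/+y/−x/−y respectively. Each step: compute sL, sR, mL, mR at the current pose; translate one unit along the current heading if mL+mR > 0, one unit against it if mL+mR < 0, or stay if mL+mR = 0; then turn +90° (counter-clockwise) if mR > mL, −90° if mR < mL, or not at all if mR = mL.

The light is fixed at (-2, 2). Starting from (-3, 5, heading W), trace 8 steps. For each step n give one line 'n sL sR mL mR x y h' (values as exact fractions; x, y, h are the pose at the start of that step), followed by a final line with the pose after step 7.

0 2 5/4 5/4 -3/4 -3 5 W
1 8/9 40/37 40/37 64/333 -4 5 N
2 20/13 4 4 32/13 -4 6 E
3 40 8 8 -32 -3 6 S
4 5/4 10/13 10/13 -25/52 -3 7 W
5 40/73 8/13 8/13 64/949 -4 7 N
6 4/5 20/13 20/13 48/65 -4 8 E
7 40/9 40/13 40/13 -160/117 -3 8 S
final -3 7 W

n=0: pose=(-3,5,W); sL=2, sR=5/4; mL=5/4, mR=-3/4; mL+mR=1/2 → advance +1; mR−mL=-2 → turn -1·90°
n=1: pose=(-4,5,N); sL=8/9, sR=40/37; mL=40/37, mR=64/333; mL+mR=424/333 → advance +1; mR−mL=-8/9 → turn -1·90°
n=2: pose=(-4,6,E); sL=20/13, sR=4; mL=4, mR=32/13; mL+mR=84/13 → advance +1; mR−mL=-20/13 → turn -1·90°
n=3: pose=(-3,6,S); sL=40, sR=8; mL=8, mR=-32; mL+mR=-24 → advance -1; mR−mL=-40 → turn -1·90°
n=4: pose=(-3,7,W); sL=5/4, sR=10/13; mL=10/13, mR=-25/52; mL+mR=15/52 → advance +1; mR−mL=-5/4 → turn -1·90°
n=5: pose=(-4,7,N); sL=40/73, sR=8/13; mL=8/13, mR=64/949; mL+mR=648/949 → advance +1; mR−mL=-40/73 → turn -1·90°
n=6: pose=(-4,8,E); sL=4/5, sR=20/13; mL=20/13, mR=48/65; mL+mR=148/65 → advance +1; mR−mL=-4/5 → turn -1·90°
n=7: pose=(-3,8,S); sL=40/9, sR=40/13; mL=40/13, mR=-160/117; mL+mR=200/117 → advance +1; mR−mL=-40/9 → turn -1·90°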